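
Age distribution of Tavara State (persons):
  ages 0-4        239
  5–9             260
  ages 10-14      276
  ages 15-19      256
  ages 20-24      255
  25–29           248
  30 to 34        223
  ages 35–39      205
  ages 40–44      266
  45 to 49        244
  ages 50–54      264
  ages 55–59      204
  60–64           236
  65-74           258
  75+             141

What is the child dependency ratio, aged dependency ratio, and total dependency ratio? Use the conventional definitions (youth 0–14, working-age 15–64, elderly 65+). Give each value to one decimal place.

Youth dependency ratio: 32.3
Old-age dependency ratio: 16.6
Total dependency ratio: 48.9

0–14: 239 + 260 + 276 = 775
15–64: 256 + 255 + 248 + 223 + 205 + 266 + 244 + 264 + 204 + 236 = 2401
65+: 258 + 141 = 399
Youth dependency ratio = 775 / 2401 × 100 = 32.3
Old-age dependency ratio = 399 / 2401 × 100 = 16.6
Total dependency ratio = (775 + 399) / 2401 × 100 = 1174 / 2401 × 100 = 48.9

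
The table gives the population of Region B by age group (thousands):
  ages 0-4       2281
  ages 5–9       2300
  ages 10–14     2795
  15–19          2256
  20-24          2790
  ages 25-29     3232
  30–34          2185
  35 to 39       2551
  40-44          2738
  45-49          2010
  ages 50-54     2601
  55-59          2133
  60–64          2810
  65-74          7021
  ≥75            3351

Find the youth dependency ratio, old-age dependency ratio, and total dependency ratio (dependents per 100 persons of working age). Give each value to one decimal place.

0–14: 2281 + 2300 + 2795 = 7376
15–64: 2256 + 2790 + 3232 + 2185 + 2551 + 2738 + 2010 + 2601 + 2133 + 2810 = 25306
65+: 7021 + 3351 = 10372
Youth dependency ratio = 7376 / 25306 × 100 = 29.1
Old-age dependency ratio = 10372 / 25306 × 100 = 41.0
Total dependency ratio = (7376 + 10372) / 25306 × 100 = 17748 / 25306 × 100 = 70.1

Youth dependency ratio: 29.1
Old-age dependency ratio: 41.0
Total dependency ratio: 70.1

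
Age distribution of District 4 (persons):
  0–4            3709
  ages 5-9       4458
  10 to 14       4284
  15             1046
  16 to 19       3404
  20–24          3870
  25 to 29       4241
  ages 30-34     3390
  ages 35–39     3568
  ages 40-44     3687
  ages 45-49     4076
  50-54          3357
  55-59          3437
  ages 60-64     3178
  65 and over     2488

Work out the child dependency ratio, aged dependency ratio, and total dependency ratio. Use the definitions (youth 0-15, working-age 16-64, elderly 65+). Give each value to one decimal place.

0–15: 3709 + 4458 + 4284 + 1046 = 13497
16–64: 3404 + 3870 + 4241 + 3390 + 3568 + 3687 + 4076 + 3357 + 3437 + 3178 = 36208
65+: 2488
Youth dependency ratio = 13497 / 36208 × 100 = 37.3
Old-age dependency ratio = 2488 / 36208 × 100 = 6.9
Total dependency ratio = (13497 + 2488) / 36208 × 100 = 15985 / 36208 × 100 = 44.1

Youth dependency ratio: 37.3
Old-age dependency ratio: 6.9
Total dependency ratio: 44.1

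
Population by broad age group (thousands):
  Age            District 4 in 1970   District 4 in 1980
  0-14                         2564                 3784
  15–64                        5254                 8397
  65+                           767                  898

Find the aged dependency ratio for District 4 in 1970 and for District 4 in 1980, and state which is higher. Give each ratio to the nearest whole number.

District 4 in 1970: 15
District 4 in 1980: 11
Higher: District 4 in 1970

District 4 in 1970: 767 / 5254 × 100 = 15
District 4 in 1980: 898 / 8397 × 100 = 11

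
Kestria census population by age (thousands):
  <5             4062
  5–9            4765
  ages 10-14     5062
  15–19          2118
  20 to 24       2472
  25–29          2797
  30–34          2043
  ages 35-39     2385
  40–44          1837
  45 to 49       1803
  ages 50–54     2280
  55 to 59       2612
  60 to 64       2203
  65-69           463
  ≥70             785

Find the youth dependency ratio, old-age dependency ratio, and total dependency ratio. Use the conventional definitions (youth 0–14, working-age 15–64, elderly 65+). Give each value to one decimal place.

0–14: 4062 + 4765 + 5062 = 13889
15–64: 2118 + 2472 + 2797 + 2043 + 2385 + 1837 + 1803 + 2280 + 2612 + 2203 = 22550
65+: 463 + 785 = 1248
Youth dependency ratio = 13889 / 22550 × 100 = 61.6
Old-age dependency ratio = 1248 / 22550 × 100 = 5.5
Total dependency ratio = (13889 + 1248) / 22550 × 100 = 15137 / 22550 × 100 = 67.1

Youth dependency ratio: 61.6
Old-age dependency ratio: 5.5
Total dependency ratio: 67.1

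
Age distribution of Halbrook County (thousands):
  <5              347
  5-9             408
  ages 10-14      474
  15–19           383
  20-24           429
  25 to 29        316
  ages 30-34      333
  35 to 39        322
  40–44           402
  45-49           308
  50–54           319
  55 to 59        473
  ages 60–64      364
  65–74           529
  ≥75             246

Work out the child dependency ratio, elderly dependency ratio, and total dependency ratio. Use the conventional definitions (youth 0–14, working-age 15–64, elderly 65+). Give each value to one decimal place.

Youth dependency ratio: 33.7
Old-age dependency ratio: 21.2
Total dependency ratio: 54.9

0–14: 347 + 408 + 474 = 1 229
15–64: 383 + 429 + 316 + 333 + 322 + 402 + 308 + 319 + 473 + 364 = 3 649
65+: 529 + 246 = 775
Youth dependency ratio = 1 229 / 3 649 × 100 = 33.7
Old-age dependency ratio = 775 / 3 649 × 100 = 21.2
Total dependency ratio = (1 229 + 775) / 3 649 × 100 = 2 004 / 3 649 × 100 = 54.9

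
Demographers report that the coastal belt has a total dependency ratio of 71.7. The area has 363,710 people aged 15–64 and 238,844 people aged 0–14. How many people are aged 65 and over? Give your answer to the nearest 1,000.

Aged 65 and over: 22,000

Total dependency ratio = (youth + elderly) / working-age × 100
71.7 = (238,844 + E) / 363,710 × 100
⇒ 22,000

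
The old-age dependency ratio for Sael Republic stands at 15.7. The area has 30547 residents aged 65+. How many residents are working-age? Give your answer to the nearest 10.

Old-age dependency ratio = elderly / working-age × 100
15.7 = 30547 / W × 100
⇒ 194570

Working-age: 194570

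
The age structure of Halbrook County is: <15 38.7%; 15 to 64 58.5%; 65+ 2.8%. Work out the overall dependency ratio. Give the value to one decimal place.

Total dependency ratio: 70.9

Total dependency ratio = (38.7 + 2.8) / 58.5 × 100 = 41.5 / 58.5 × 100 = 70.9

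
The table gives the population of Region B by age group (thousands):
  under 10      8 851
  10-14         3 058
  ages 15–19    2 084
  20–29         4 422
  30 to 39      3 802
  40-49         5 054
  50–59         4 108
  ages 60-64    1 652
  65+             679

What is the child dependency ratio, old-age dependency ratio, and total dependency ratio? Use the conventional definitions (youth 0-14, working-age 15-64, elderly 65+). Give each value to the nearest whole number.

Youth dependency ratio: 56
Old-age dependency ratio: 3
Total dependency ratio: 60

0–14: 8 851 + 3 058 = 11 909
15–64: 2 084 + 4 422 + 3 802 + 5 054 + 4 108 + 1 652 = 21 122
65+: 679
Youth dependency ratio = 11 909 / 21 122 × 100 = 56
Old-age dependency ratio = 679 / 21 122 × 100 = 3
Total dependency ratio = (11 909 + 679) / 21 122 × 100 = 12 588 / 21 122 × 100 = 60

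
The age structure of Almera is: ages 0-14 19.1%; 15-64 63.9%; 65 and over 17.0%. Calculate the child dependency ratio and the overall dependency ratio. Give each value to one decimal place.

Youth dependency ratio = 19.1 / 63.9 × 100 = 29.9
Total dependency ratio = (19.1 + 17.0) / 63.9 × 100 = 36.1 / 63.9 × 100 = 56.5

Youth dependency ratio: 29.9
Total dependency ratio: 56.5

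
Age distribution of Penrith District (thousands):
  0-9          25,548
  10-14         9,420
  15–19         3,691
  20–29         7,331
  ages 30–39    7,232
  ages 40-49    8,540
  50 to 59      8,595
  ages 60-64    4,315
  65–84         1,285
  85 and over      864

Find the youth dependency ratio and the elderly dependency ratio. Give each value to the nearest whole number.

0–14: 25,548 + 9,420 = 34,968
15–64: 3,691 + 7,331 + 7,232 + 8,540 + 8,595 + 4,315 = 39,704
65+: 1,285 + 864 = 2,149
Youth dependency ratio = 34,968 / 39,704 × 100 = 88
Old-age dependency ratio = 2,149 / 39,704 × 100 = 5

Youth dependency ratio: 88
Old-age dependency ratio: 5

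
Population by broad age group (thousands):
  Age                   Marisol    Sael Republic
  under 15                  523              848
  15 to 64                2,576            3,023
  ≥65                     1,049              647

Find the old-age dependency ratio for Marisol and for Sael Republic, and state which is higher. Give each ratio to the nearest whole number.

Marisol: 1,049 / 2,576 × 100 = 41
Sael Republic: 647 / 3,023 × 100 = 21

Marisol: 41
Sael Republic: 21
Higher: Marisol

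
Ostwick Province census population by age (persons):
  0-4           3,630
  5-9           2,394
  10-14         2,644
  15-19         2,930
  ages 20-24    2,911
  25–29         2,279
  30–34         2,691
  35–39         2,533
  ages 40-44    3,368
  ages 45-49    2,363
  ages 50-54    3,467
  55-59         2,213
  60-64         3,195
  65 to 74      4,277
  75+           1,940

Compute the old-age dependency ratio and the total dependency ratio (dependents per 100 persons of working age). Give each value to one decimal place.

Old-age dependency ratio: 22.2
Total dependency ratio: 53.3

0–14: 3,630 + 2,394 + 2,644 = 8,668
15–64: 2,930 + 2,911 + 2,279 + 2,691 + 2,533 + 3,368 + 2,363 + 3,467 + 2,213 + 3,195 = 27,950
65+: 4,277 + 1,940 = 6,217
Old-age dependency ratio = 6,217 / 27,950 × 100 = 22.2
Total dependency ratio = (8,668 + 6,217) / 27,950 × 100 = 14,885 / 27,950 × 100 = 53.3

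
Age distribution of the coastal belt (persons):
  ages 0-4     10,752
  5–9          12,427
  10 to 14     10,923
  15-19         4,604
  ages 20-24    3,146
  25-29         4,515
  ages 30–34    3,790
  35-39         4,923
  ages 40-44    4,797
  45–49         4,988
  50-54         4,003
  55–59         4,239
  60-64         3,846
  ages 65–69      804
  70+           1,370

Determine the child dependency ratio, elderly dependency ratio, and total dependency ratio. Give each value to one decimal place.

Youth dependency ratio: 79.6
Old-age dependency ratio: 5.1
Total dependency ratio: 84.7

0–14: 10,752 + 12,427 + 10,923 = 34,102
15–64: 4,604 + 3,146 + 4,515 + 3,790 + 4,923 + 4,797 + 4,988 + 4,003 + 4,239 + 3,846 = 42,851
65+: 804 + 1,370 = 2,174
Youth dependency ratio = 34,102 / 42,851 × 100 = 79.6
Old-age dependency ratio = 2,174 / 42,851 × 100 = 5.1
Total dependency ratio = (34,102 + 2,174) / 42,851 × 100 = 36,276 / 42,851 × 100 = 84.7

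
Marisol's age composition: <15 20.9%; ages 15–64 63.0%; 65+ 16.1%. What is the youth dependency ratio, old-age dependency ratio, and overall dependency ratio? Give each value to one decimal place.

Youth dependency ratio = 20.9 / 63.0 × 100 = 33.2
Old-age dependency ratio = 16.1 / 63.0 × 100 = 25.6
Total dependency ratio = (20.9 + 16.1) / 63.0 × 100 = 37.0 / 63.0 × 100 = 58.7

Youth dependency ratio: 33.2
Old-age dependency ratio: 25.6
Total dependency ratio: 58.7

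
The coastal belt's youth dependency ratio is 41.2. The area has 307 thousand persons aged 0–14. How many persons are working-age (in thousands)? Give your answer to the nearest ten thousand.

Working-age: 750

Youth dependency ratio = youth / working-age × 100
41.2 = 307 / W × 100
⇒ 750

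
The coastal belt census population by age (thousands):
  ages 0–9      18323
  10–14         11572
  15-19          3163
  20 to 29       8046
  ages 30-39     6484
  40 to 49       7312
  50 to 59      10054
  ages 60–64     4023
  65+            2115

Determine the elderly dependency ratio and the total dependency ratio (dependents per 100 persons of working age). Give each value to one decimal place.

Old-age dependency ratio: 5.4
Total dependency ratio: 81.9

0–14: 18323 + 11572 = 29895
15–64: 3163 + 8046 + 6484 + 7312 + 10054 + 4023 = 39082
65+: 2115
Old-age dependency ratio = 2115 / 39082 × 100 = 5.4
Total dependency ratio = (29895 + 2115) / 39082 × 100 = 32010 / 39082 × 100 = 81.9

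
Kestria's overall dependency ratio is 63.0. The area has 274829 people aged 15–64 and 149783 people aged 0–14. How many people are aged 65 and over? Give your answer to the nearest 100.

Total dependency ratio = (youth + elderly) / working-age × 100
63.0 = (149783 + E) / 274829 × 100
⇒ 23400

Aged 65 and over: 23400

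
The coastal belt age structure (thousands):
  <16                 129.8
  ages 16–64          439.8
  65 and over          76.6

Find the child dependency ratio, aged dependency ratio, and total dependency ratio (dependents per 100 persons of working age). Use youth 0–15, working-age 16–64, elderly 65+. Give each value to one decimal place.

Youth dependency ratio = 129.8 / 439.8 × 100 = 29.5
Old-age dependency ratio = 76.6 / 439.8 × 100 = 17.4
Total dependency ratio = (129.8 + 76.6) / 439.8 × 100 = 206.4 / 439.8 × 100 = 46.9

Youth dependency ratio: 29.5
Old-age dependency ratio: 17.4
Total dependency ratio: 46.9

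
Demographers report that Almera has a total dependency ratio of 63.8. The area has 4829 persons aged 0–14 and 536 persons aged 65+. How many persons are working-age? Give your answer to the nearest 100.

Total dependency ratio = (youth + elderly) / working-age × 100
63.8 = (4829 + 536) / W × 100
⇒ 8400

Working-age: 8400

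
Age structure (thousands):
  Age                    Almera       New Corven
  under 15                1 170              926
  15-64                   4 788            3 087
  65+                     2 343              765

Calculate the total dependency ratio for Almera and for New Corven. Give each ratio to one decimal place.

Almera: 73.4
New Corven: 54.8

Almera: (1 170 + 2 343) / 4 788 × 100 = 3 513 / 4 788 × 100 = 73.4
New Corven: (926 + 765) / 3 087 × 100 = 1 691 / 3 087 × 100 = 54.8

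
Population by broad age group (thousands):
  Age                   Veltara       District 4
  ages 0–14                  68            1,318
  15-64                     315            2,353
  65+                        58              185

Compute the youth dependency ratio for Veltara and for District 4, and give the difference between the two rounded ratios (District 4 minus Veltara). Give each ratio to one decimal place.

Veltara: 68 / 315 × 100 = 21.6
District 4: 1,318 / 2,353 × 100 = 56.0

Veltara: 21.6
District 4: 56.0
Difference: +34.4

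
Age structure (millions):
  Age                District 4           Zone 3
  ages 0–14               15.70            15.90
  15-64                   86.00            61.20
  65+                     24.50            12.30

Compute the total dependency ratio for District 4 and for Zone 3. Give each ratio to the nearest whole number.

District 4: (15.70 + 24.50) / 86.00 × 100 = 40.20 / 86.00 × 100 = 47
Zone 3: (15.90 + 12.30) / 61.20 × 100 = 28.20 / 61.20 × 100 = 46

District 4: 47
Zone 3: 46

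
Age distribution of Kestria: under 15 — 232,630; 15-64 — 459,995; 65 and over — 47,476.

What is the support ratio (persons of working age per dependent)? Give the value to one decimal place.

Support ratio: 1.6

Support ratio = 459,995 / (232,630 + 47,476) = 459,995 / 280,106 = 1.6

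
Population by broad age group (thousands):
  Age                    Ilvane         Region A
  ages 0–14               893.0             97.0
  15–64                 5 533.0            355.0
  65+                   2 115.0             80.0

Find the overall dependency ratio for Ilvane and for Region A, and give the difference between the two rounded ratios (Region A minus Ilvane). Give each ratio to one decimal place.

Ilvane: (893.0 + 2 115.0) / 5 533.0 × 100 = 3 008.0 / 5 533.0 × 100 = 54.4
Region A: (97.0 + 80.0) / 355.0 × 100 = 177.0 / 355.0 × 100 = 49.9

Ilvane: 54.4
Region A: 49.9
Difference: -4.5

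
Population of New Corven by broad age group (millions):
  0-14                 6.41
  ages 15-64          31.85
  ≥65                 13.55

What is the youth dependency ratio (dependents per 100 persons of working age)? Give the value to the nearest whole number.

Youth dependency ratio = 6.41 / 31.85 × 100 = 20

Youth dependency ratio: 20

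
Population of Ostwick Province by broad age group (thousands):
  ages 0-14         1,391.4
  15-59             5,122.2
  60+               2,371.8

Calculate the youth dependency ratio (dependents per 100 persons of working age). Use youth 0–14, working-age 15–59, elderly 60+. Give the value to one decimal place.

Youth dependency ratio = 1,391.4 / 5,122.2 × 100 = 27.2

Youth dependency ratio: 27.2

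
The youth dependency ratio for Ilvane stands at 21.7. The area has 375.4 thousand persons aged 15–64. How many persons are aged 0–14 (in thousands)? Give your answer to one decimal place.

Aged 0–14: 81.5

Youth dependency ratio = youth / working-age × 100
21.7 = Y / 375.4 × 100
⇒ 81.5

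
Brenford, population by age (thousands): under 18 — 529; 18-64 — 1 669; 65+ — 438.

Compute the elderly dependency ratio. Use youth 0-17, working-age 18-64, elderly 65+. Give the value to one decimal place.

Old-age dependency ratio = 438 / 1 669 × 100 = 26.2

Old-age dependency ratio: 26.2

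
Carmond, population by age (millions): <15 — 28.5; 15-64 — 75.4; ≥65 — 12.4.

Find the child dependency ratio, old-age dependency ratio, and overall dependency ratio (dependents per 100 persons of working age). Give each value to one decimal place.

Youth dependency ratio = 28.5 / 75.4 × 100 = 37.8
Old-age dependency ratio = 12.4 / 75.4 × 100 = 16.4
Total dependency ratio = (28.5 + 12.4) / 75.4 × 100 = 40.9 / 75.4 × 100 = 54.2

Youth dependency ratio: 37.8
Old-age dependency ratio: 16.4
Total dependency ratio: 54.2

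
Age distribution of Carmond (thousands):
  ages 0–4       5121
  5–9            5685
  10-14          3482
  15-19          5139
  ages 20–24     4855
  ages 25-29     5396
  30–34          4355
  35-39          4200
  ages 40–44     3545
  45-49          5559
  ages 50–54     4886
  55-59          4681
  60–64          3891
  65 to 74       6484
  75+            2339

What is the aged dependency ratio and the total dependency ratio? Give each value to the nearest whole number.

Old-age dependency ratio: 19
Total dependency ratio: 50

0–14: 5121 + 5685 + 3482 = 14288
15–64: 5139 + 4855 + 5396 + 4355 + 4200 + 3545 + 5559 + 4886 + 4681 + 3891 = 46507
65+: 6484 + 2339 = 8823
Old-age dependency ratio = 8823 / 46507 × 100 = 19
Total dependency ratio = (14288 + 8823) / 46507 × 100 = 23111 / 46507 × 100 = 50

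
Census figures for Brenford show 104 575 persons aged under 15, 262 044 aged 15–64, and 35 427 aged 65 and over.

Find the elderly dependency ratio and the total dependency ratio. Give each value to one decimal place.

Old-age dependency ratio = 35 427 / 262 044 × 100 = 13.5
Total dependency ratio = (104 575 + 35 427) / 262 044 × 100 = 140 002 / 262 044 × 100 = 53.4

Old-age dependency ratio: 13.5
Total dependency ratio: 53.4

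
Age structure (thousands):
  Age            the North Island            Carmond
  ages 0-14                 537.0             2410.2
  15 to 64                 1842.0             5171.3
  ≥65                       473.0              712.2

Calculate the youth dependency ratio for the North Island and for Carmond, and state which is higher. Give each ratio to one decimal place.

the North Island: 29.2
Carmond: 46.6
Higher: Carmond

the North Island: 537.0 / 1842.0 × 100 = 29.2
Carmond: 2410.2 / 5171.3 × 100 = 46.6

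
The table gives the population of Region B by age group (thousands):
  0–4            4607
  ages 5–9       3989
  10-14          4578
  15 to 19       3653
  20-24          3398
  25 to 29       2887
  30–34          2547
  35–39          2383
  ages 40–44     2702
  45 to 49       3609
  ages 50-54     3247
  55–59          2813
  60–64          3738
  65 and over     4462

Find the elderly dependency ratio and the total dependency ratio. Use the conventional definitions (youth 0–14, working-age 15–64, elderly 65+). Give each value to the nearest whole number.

0–14: 4607 + 3989 + 4578 = 13174
15–64: 3653 + 3398 + 2887 + 2547 + 2383 + 2702 + 3609 + 3247 + 2813 + 3738 = 30977
65+: 4462
Old-age dependency ratio = 4462 / 30977 × 100 = 14
Total dependency ratio = (13174 + 4462) / 30977 × 100 = 17636 / 30977 × 100 = 57

Old-age dependency ratio: 14
Total dependency ratio: 57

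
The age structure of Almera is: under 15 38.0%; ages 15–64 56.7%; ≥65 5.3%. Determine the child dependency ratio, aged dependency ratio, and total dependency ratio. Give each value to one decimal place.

Youth dependency ratio = 38.0 / 56.7 × 100 = 67.0
Old-age dependency ratio = 5.3 / 56.7 × 100 = 9.3
Total dependency ratio = (38.0 + 5.3) / 56.7 × 100 = 43.3 / 56.7 × 100 = 76.4

Youth dependency ratio: 67.0
Old-age dependency ratio: 9.3
Total dependency ratio: 76.4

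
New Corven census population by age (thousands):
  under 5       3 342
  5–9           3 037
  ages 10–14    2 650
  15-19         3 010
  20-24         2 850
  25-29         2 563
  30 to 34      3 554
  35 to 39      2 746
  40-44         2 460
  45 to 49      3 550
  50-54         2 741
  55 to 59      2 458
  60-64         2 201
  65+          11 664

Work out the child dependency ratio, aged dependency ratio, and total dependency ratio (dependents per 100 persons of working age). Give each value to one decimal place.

0–14: 3 342 + 3 037 + 2 650 = 9 029
15–64: 3 010 + 2 850 + 2 563 + 3 554 + 2 746 + 2 460 + 3 550 + 2 741 + 2 458 + 2 201 = 28 133
65+: 11 664
Youth dependency ratio = 9 029 / 28 133 × 100 = 32.1
Old-age dependency ratio = 11 664 / 28 133 × 100 = 41.5
Total dependency ratio = (9 029 + 11 664) / 28 133 × 100 = 20 693 / 28 133 × 100 = 73.6

Youth dependency ratio: 32.1
Old-age dependency ratio: 41.5
Total dependency ratio: 73.6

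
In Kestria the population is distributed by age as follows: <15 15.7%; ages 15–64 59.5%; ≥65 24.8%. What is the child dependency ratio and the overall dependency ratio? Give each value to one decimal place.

Youth dependency ratio: 26.4
Total dependency ratio: 68.1

Youth dependency ratio = 15.7 / 59.5 × 100 = 26.4
Total dependency ratio = (15.7 + 24.8) / 59.5 × 100 = 40.5 / 59.5 × 100 = 68.1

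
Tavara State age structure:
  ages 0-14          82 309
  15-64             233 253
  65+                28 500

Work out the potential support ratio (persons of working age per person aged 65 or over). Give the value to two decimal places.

Potential support ratio = 233 253 / 28 500 = 8.18

Potential support ratio: 8.18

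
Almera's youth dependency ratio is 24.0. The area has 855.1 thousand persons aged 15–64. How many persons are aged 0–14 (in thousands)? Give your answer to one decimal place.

Youth dependency ratio = youth / working-age × 100
24.0 = Y / 855.1 × 100
⇒ 205.2

Aged 0–14: 205.2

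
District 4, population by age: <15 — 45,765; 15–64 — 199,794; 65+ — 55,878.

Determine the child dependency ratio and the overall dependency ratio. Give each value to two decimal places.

Youth dependency ratio = 45,765 / 199,794 × 100 = 22.91
Total dependency ratio = (45,765 + 55,878) / 199,794 × 100 = 101,643 / 199,794 × 100 = 50.87

Youth dependency ratio: 22.91
Total dependency ratio: 50.87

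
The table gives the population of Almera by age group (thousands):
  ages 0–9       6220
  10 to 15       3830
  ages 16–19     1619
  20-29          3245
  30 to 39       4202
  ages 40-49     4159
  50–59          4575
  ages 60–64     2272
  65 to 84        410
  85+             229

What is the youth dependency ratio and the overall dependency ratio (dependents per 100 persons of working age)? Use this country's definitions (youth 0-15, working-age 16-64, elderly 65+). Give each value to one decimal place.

0–15: 6220 + 3830 = 10050
16–64: 1619 + 3245 + 4202 + 4159 + 4575 + 2272 = 20072
65+: 410 + 229 = 639
Youth dependency ratio = 10050 / 20072 × 100 = 50.1
Total dependency ratio = (10050 + 639) / 20072 × 100 = 10689 / 20072 × 100 = 53.3

Youth dependency ratio: 50.1
Total dependency ratio: 53.3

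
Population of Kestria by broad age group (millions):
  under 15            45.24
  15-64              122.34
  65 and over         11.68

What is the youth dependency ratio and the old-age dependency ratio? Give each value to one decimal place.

Youth dependency ratio = 45.24 / 122.34 × 100 = 37.0
Old-age dependency ratio = 11.68 / 122.34 × 100 = 9.5

Youth dependency ratio: 37.0
Old-age dependency ratio: 9.5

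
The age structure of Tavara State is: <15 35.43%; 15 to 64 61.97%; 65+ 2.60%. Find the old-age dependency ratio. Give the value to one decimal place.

Old-age dependency ratio: 4.2

Old-age dependency ratio = 2.60 / 61.97 × 100 = 4.2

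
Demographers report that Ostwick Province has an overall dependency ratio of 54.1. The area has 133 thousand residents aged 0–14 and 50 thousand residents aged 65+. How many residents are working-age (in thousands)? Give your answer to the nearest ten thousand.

Total dependency ratio = (youth + elderly) / working-age × 100
54.1 = (133 + 50) / W × 100
⇒ 340

Working-age: 340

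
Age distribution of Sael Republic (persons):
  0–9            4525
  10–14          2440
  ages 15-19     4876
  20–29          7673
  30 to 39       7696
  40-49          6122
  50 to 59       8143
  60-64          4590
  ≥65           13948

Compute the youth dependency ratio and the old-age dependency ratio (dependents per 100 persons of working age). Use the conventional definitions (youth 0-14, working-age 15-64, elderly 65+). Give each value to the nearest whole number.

0–14: 4525 + 2440 = 6965
15–64: 4876 + 7673 + 7696 + 6122 + 8143 + 4590 = 39100
65+: 13948
Youth dependency ratio = 6965 / 39100 × 100 = 18
Old-age dependency ratio = 13948 / 39100 × 100 = 36

Youth dependency ratio: 18
Old-age dependency ratio: 36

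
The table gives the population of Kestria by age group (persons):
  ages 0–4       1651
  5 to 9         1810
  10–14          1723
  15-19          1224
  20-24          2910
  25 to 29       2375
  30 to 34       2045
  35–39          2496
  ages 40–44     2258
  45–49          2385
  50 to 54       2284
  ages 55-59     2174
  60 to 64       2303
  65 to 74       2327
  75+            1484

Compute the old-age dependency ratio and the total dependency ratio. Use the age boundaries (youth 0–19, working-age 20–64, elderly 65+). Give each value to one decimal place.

Old-age dependency ratio: 18.0
Total dependency ratio: 48.1

0–19: 1651 + 1810 + 1723 + 1224 = 6408
20–64: 2910 + 2375 + 2045 + 2496 + 2258 + 2385 + 2284 + 2174 + 2303 = 21230
65+: 2327 + 1484 = 3811
Old-age dependency ratio = 3811 / 21230 × 100 = 18.0
Total dependency ratio = (6408 + 3811) / 21230 × 100 = 10219 / 21230 × 100 = 48.1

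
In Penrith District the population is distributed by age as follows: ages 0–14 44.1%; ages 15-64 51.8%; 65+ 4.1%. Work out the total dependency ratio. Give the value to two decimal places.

Total dependency ratio: 93.05

Total dependency ratio = (44.1 + 4.1) / 51.8 × 100 = 48.2 / 51.8 × 100 = 93.05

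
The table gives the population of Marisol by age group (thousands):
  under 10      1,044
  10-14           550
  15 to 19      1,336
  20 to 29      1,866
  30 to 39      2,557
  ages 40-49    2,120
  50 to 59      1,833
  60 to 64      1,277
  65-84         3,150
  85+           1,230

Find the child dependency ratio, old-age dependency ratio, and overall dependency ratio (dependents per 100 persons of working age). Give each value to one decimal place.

Youth dependency ratio: 14.5
Old-age dependency ratio: 39.9
Total dependency ratio: 54.4

0–14: 1,044 + 550 = 1,594
15–64: 1,336 + 1,866 + 2,557 + 2,120 + 1,833 + 1,277 = 10,989
65+: 3,150 + 1,230 = 4,380
Youth dependency ratio = 1,594 / 10,989 × 100 = 14.5
Old-age dependency ratio = 4,380 / 10,989 × 100 = 39.9
Total dependency ratio = (1,594 + 4,380) / 10,989 × 100 = 5,974 / 10,989 × 100 = 54.4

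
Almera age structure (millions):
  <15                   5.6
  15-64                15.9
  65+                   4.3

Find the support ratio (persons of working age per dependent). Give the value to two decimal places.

Support ratio: 1.61

Support ratio = 15.9 / (5.6 + 4.3) = 15.9 / 9.9 = 1.61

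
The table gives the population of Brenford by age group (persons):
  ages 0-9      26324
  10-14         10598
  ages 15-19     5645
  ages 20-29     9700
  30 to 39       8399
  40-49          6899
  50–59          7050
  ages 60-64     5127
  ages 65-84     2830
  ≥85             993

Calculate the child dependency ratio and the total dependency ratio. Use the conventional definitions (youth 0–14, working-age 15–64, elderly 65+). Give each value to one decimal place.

Youth dependency ratio: 86.2
Total dependency ratio: 95.2

0–14: 26324 + 10598 = 36922
15–64: 5645 + 9700 + 8399 + 6899 + 7050 + 5127 = 42820
65+: 2830 + 993 = 3823
Youth dependency ratio = 36922 / 42820 × 100 = 86.2
Total dependency ratio = (36922 + 3823) / 42820 × 100 = 40745 / 42820 × 100 = 95.2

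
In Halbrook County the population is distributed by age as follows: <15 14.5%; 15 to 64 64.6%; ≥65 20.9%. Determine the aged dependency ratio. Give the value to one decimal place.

Old-age dependency ratio: 32.4

Old-age dependency ratio = 20.9 / 64.6 × 100 = 32.4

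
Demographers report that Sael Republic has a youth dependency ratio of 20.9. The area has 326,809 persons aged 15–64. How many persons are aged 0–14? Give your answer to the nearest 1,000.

Youth dependency ratio = youth / working-age × 100
20.9 = Y / 326,809 × 100
⇒ 68,000

Aged 0–14: 68,000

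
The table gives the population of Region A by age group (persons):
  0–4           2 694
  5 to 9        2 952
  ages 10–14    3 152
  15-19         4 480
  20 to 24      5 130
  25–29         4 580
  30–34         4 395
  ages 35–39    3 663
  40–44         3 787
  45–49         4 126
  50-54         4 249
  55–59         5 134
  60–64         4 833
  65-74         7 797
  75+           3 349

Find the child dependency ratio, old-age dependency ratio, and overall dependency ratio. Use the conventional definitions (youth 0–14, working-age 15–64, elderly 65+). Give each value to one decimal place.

Youth dependency ratio: 19.8
Old-age dependency ratio: 25.1
Total dependency ratio: 44.9

0–14: 2 694 + 2 952 + 3 152 = 8 798
15–64: 4 480 + 5 130 + 4 580 + 4 395 + 3 663 + 3 787 + 4 126 + 4 249 + 5 134 + 4 833 = 44 377
65+: 7 797 + 3 349 = 11 146
Youth dependency ratio = 8 798 / 44 377 × 100 = 19.8
Old-age dependency ratio = 11 146 / 44 377 × 100 = 25.1
Total dependency ratio = (8 798 + 11 146) / 44 377 × 100 = 19 944 / 44 377 × 100 = 44.9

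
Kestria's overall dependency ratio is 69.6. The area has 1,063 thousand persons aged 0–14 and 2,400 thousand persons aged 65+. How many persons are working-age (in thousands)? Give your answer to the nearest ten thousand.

Total dependency ratio = (youth + elderly) / working-age × 100
69.6 = (1,063 + 2,400) / W × 100
⇒ 4,980

Working-age: 4,980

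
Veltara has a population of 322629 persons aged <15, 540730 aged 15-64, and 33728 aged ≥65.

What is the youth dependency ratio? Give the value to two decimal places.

Youth dependency ratio = 322629 / 540730 × 100 = 59.67

Youth dependency ratio: 59.67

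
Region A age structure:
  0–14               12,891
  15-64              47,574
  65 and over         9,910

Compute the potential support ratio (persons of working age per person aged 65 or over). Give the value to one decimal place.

Potential support ratio: 4.8

Potential support ratio = 47,574 / 9,910 = 4.8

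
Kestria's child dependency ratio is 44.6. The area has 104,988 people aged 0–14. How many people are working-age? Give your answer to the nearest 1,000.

Youth dependency ratio = youth / working-age × 100
44.6 = 104,988 / W × 100
⇒ 235,000

Working-age: 235,000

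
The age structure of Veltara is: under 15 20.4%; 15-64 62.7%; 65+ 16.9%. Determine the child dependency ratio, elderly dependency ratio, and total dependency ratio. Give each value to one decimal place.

Youth dependency ratio = 20.4 / 62.7 × 100 = 32.5
Old-age dependency ratio = 16.9 / 62.7 × 100 = 27.0
Total dependency ratio = (20.4 + 16.9) / 62.7 × 100 = 37.3 / 62.7 × 100 = 59.5

Youth dependency ratio: 32.5
Old-age dependency ratio: 27.0
Total dependency ratio: 59.5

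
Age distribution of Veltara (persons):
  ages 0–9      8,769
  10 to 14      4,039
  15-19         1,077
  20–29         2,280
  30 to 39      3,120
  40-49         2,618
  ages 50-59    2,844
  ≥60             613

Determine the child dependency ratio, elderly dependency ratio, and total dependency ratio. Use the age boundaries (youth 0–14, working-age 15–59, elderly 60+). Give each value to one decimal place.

0–14: 8,769 + 4,039 = 12,808
15–59: 1,077 + 2,280 + 3,120 + 2,618 + 2,844 = 11,939
60+: 613
Youth dependency ratio = 12,808 / 11,939 × 100 = 107.3
Old-age dependency ratio = 613 / 11,939 × 100 = 5.1
Total dependency ratio = (12,808 + 613) / 11,939 × 100 = 13,421 / 11,939 × 100 = 112.4

Youth dependency ratio: 107.3
Old-age dependency ratio: 5.1
Total dependency ratio: 112.4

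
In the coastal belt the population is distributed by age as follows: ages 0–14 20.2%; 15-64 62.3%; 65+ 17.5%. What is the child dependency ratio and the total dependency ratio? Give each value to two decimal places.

Youth dependency ratio = 20.2 / 62.3 × 100 = 32.42
Total dependency ratio = (20.2 + 17.5) / 62.3 × 100 = 37.7 / 62.3 × 100 = 60.51

Youth dependency ratio: 32.42
Total dependency ratio: 60.51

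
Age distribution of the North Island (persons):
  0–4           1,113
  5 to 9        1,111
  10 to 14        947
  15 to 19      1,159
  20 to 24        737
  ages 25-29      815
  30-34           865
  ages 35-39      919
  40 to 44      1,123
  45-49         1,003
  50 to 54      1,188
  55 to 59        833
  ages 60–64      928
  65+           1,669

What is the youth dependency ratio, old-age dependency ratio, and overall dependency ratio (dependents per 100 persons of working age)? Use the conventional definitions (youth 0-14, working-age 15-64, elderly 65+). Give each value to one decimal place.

0–14: 1,113 + 1,111 + 947 = 3,171
15–64: 1,159 + 737 + 815 + 865 + 919 + 1,123 + 1,003 + 1,188 + 833 + 928 = 9,570
65+: 1,669
Youth dependency ratio = 3,171 / 9,570 × 100 = 33.1
Old-age dependency ratio = 1,669 / 9,570 × 100 = 17.4
Total dependency ratio = (3,171 + 1,669) / 9,570 × 100 = 4,840 / 9,570 × 100 = 50.6

Youth dependency ratio: 33.1
Old-age dependency ratio: 17.4
Total dependency ratio: 50.6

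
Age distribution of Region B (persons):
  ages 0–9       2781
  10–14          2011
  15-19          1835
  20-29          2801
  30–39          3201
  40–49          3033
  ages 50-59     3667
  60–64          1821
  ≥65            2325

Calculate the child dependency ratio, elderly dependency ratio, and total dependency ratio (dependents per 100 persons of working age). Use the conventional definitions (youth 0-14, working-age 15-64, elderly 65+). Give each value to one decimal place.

Youth dependency ratio: 29.3
Old-age dependency ratio: 14.2
Total dependency ratio: 43.5

0–14: 2781 + 2011 = 4792
15–64: 1835 + 2801 + 3201 + 3033 + 3667 + 1821 = 16358
65+: 2325
Youth dependency ratio = 4792 / 16358 × 100 = 29.3
Old-age dependency ratio = 2325 / 16358 × 100 = 14.2
Total dependency ratio = (4792 + 2325) / 16358 × 100 = 7117 / 16358 × 100 = 43.5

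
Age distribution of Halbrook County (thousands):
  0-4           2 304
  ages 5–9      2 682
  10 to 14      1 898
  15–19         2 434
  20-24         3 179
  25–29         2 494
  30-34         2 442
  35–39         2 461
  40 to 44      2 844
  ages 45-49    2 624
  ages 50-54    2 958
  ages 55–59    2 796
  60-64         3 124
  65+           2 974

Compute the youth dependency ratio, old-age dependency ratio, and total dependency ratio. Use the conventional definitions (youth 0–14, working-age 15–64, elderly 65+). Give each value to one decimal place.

Youth dependency ratio: 25.2
Old-age dependency ratio: 10.9
Total dependency ratio: 36.0

0–14: 2 304 + 2 682 + 1 898 = 6 884
15–64: 2 434 + 3 179 + 2 494 + 2 442 + 2 461 + 2 844 + 2 624 + 2 958 + 2 796 + 3 124 = 27 356
65+: 2 974
Youth dependency ratio = 6 884 / 27 356 × 100 = 25.2
Old-age dependency ratio = 2 974 / 27 356 × 100 = 10.9
Total dependency ratio = (6 884 + 2 974) / 27 356 × 100 = 9 858 / 27 356 × 100 = 36.0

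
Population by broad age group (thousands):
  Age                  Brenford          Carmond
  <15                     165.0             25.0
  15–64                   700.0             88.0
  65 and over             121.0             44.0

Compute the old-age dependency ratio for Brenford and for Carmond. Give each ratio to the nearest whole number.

Brenford: 17
Carmond: 50

Brenford: 121.0 / 700.0 × 100 = 17
Carmond: 44.0 / 88.0 × 100 = 50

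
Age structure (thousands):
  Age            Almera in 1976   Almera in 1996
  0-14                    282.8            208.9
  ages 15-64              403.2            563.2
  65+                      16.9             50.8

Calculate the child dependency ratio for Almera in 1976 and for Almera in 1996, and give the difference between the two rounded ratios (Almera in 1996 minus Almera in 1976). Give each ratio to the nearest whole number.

Almera in 1976: 282.8 / 403.2 × 100 = 70
Almera in 1996: 208.9 / 563.2 × 100 = 37

Almera in 1976: 70
Almera in 1996: 37
Difference: -33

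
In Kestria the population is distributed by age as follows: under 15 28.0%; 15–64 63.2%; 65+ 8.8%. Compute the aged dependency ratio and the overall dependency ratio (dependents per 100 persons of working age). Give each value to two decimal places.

Old-age dependency ratio: 13.92
Total dependency ratio: 58.23

Old-age dependency ratio = 8.8 / 63.2 × 100 = 13.92
Total dependency ratio = (28.0 + 8.8) / 63.2 × 100 = 36.8 / 63.2 × 100 = 58.23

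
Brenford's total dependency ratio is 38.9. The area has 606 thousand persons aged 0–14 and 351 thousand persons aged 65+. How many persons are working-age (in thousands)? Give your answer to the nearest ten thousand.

Working-age: 2 460

Total dependency ratio = (youth + elderly) / working-age × 100
38.9 = (606 + 351) / W × 100
⇒ 2 460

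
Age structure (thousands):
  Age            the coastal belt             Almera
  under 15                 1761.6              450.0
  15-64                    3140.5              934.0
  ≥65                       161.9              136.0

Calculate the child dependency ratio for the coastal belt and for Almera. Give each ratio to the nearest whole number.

the coastal belt: 1761.6 / 3140.5 × 100 = 56
Almera: 450.0 / 934.0 × 100 = 48

the coastal belt: 56
Almera: 48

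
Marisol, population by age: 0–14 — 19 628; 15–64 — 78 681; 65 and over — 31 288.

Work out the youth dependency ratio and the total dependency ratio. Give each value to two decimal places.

Youth dependency ratio = 19 628 / 78 681 × 100 = 24.95
Total dependency ratio = (19 628 + 31 288) / 78 681 × 100 = 50 916 / 78 681 × 100 = 64.71

Youth dependency ratio: 24.95
Total dependency ratio: 64.71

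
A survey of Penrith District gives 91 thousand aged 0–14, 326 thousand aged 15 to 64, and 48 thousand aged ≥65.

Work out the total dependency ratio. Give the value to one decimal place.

Total dependency ratio = (91 + 48) / 326 × 100 = 139 / 326 × 100 = 42.6

Total dependency ratio: 42.6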